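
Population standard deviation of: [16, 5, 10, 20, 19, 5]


Mean = 75/6 = 25/2
  (16-25/2)²=49/4
  (5-25/2)²=225/4
  (10-25/2)²=25/4
  (20-25/2)²=225/4
  (19-25/2)²=169/4
  (5-25/2)²=225/4
Σ(x-μ)² = 459/2
σ² = (459/2)/6 = 153/4

σ = √(153/4) ≈ 6.1847


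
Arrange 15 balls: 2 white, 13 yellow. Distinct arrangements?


15!/(2!×13!) = 105

105


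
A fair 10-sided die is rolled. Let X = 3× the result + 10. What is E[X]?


E[die] = (1+10)/2 = 11/2
E[X] = 3×11/2 + 10 = 53/2

E[X] = 53/2


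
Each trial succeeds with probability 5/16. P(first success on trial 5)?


Geometric: P(X=5) = (1-p)^(k-1)×p = (11/16)^4×5/16 = 73205/1048576

P(X=5) = 73205/1048576 ≈ 6.98%


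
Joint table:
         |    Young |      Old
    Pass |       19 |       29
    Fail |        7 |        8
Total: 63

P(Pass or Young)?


P(Pass∨Young) = P(Pass) + P(Young) - P(Pass∧Young)
= (48 + 26 - 19)/63 = 55/63

P = 55/63 ≈ 87.30%


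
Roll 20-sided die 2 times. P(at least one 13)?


P(no 13)^2 = (19/20)^2 = 361/400
P(≥1) = 1 - 361/400 = 39/400

P = 39/400 ≈ 9.75%


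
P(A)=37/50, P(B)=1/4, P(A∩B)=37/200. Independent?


P(A)×P(B) = 37/200
P(A∩B) = 37/200
Equal ✓ → Independent

Yes, independent


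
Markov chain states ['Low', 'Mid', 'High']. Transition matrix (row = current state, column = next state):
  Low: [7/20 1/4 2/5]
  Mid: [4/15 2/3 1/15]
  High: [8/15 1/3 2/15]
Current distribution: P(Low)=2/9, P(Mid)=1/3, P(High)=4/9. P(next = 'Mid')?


P(next=Mid) = Σᵢ P(now=i)×P(i→Mid)
= 2/9×1/4 + 1/3×2/3 + 4/9×1/3
= 1/18 + 2/9 + 4/27 = 23/54

P = 23/54 ≈ 0.4259


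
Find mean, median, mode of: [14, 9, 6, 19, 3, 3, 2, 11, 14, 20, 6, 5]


Sorted: [2, 3, 3, 5, 6, 6, 9, 11, 14, 14, 19, 20]
Mean = 112/12 = 28/3
Median = 15/2
Freq: {14: 2, 9: 1, 6: 2, 19: 1, 3: 2, 2: 1, 11: 1, 20: 1, 5: 1}
Mode: [3, 6, 14]

Mean=28/3, Median=15/2, Mode=[3, 6, 14]


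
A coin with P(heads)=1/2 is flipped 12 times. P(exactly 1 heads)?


Binomial: P(X=1) = C(12,1)×p^1×(1-p)^11
= 12 × 1/2 × 1/2048 = 3/1024

P(X=1) = 3/1024 ≈ 0.29%


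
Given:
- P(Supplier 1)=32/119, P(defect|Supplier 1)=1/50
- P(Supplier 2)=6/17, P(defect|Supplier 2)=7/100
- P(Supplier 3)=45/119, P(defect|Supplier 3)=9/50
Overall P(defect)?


P(B) = Σ P(B|Aᵢ)×P(Aᵢ)
  1/50×32/119 = 16/2975
  7/100×6/17 = 21/850
  9/50×45/119 = 81/1190
Sum = 292/2975

P(defect) = 292/2975 ≈ 9.82%


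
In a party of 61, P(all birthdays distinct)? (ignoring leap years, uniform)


P(all different) = Π(365-i)/365 for i=0..60
= (365/365)×(364/365)×...×(305/365)
= 0.004911

P ≈ 0.0049 ≈ 0.49%


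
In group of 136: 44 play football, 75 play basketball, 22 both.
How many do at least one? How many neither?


|A∪B| = 44+75-22 = 97
Neither = 136-97 = 39

At least one: 97; Neither: 39


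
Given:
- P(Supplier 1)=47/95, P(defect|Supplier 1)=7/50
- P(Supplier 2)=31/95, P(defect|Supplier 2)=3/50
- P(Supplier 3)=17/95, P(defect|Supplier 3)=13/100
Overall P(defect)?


P(B) = Σ P(B|Aᵢ)×P(Aᵢ)
  7/50×47/95 = 329/4750
  3/50×31/95 = 93/4750
  13/100×17/95 = 221/9500
Sum = 213/1900

P(defect) = 213/1900 ≈ 11.21%


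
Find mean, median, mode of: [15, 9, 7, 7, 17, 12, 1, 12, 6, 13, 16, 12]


Sorted: [1, 6, 7, 7, 9, 12, 12, 12, 13, 15, 16, 17]
Mean = 127/12
Median = 12
Freq: {15: 1, 9: 1, 7: 2, 17: 1, 12: 3, 1: 1, 6: 1, 13: 1, 16: 1}
Mode: [12]

Mean=127/12, Median=12, Mode=12


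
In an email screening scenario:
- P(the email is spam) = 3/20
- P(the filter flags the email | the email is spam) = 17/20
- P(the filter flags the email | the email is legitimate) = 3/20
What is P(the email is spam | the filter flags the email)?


Using Bayes' theorem:
P(A|B) = P(B|A)·P(A) / P(B)

P(the filter flags the email) = 17/20 × 3/20 + 3/20 × 17/20
= 51/400 + 51/400 = 51/200

P(the email is spam|the filter flags the email) = (51/400) / (51/200) = 1/2

P(the email is spam|the filter flags the email) = 1/2 ≈ 50.00%


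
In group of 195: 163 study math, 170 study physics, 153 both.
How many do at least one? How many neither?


|A∪B| = 163+170-153 = 180
Neither = 195-180 = 15

At least one: 180; Neither: 15


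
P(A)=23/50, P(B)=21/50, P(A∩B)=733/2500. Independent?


P(A)×P(B) = 483/2500
P(A∩B) = 733/2500
Not equal → NOT independent

No, not independent


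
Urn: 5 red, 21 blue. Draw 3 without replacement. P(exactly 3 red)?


Hypergeometric: C(5,3)×C(21,0)/C(26,3)
= 10×1/2600 = 1/260

P(X=3) = 1/260 ≈ 0.38%


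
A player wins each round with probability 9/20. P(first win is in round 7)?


Geometric: P(X=7) = (1-p)^(k-1)×p = (11/20)^6×9/20 = 15944049/1280000000

P(X=7) = 15944049/1280000000 ≈ 1.25%


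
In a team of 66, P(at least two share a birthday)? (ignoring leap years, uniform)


P(all different) = Π(365-i)/365 for i=0..65
= 0.001904
P(match) = 1 - 0.001904 = 0.998096

P ≈ 0.9981 ≈ 99.81%


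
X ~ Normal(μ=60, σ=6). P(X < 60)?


z = (60-60)/6 = 0.0
P(Z < 0.0) = 0.5000

P(X < 60) ≈ 0.5000


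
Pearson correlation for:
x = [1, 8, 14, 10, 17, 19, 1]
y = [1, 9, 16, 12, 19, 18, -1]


n=7, Σx=70, Σy=74, Σxy=1081, Σx²=1012, Σy²=1168
r = (7×1081 - 70×74)/√((7×1012 - 70²)(7×1168 - 74²))
= 2387/√(2184×2700) = 2387/√5896800 ≈ 2387/2428.3328 ≈ 0.9830

r ≈ 0.9830


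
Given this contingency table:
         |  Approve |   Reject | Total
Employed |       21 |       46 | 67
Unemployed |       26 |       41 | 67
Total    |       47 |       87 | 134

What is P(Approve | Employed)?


P(Approve | Employed) = 21/(21+46) = 21/67

P(Approve|Employed) = 21/67 ≈ 31.34%


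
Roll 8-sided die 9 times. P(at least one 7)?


P(no 7)^9 = (7/8)^9 = 40353607/134217728
P(≥1) = 1 - 40353607/134217728 = 93864121/134217728

P = 93864121/134217728 ≈ 69.93%


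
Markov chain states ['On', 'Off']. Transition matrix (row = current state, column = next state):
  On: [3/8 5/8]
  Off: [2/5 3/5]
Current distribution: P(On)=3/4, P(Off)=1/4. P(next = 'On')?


P(next=On) = Σᵢ P(now=i)×P(i→On)
= 3/4×3/8 + 1/4×2/5
= 9/32 + 1/10 = 61/160

P = 61/160 ≈ 0.3812


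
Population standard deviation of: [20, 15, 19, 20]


Mean = 74/4 = 37/2
  (20-37/2)²=9/4
  (15-37/2)²=49/4
  (19-37/2)²=1/4
  (20-37/2)²=9/4
Σ(x-μ)² = 17
σ² = 17/4

σ = √(17/4) ≈ 2.0616


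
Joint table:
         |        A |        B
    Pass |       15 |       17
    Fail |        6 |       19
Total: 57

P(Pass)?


P(Pass) = (15+17)/57 = 32/57

P(Pass) = 32/57 ≈ 56.14%


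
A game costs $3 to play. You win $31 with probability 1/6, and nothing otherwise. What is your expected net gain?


E[gain] = (31-3)×1/6 + (-3)×5/6
= 14/3 - 5/2 = 13/6

Expected net gain = $13/6 ≈ $2.17


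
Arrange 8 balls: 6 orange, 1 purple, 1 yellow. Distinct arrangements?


8!/(6!×1!×1!) = 56

56


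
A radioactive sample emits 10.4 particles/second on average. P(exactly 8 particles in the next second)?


Poisson(λ=10.4): P(X=8) = e^(-λ)×λ^k/k!
= e^(-10.4) × 10.4^8 / 8!
≈ 3.043248301e-05 × 136856905.041 / 40320 ≈ 0.103296

P(X=8) ≈ 0.103296 ≈ 10.33%


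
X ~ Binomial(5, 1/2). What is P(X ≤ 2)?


P(X ≤ 2) = Σ P(X=i) for i=0..2
P(X=0) = 1/32
P(X=1) = 5/32
P(X=2) = 5/16
Sum = 1/2

P(X ≤ 2) = 1/2 ≈ 50.00%


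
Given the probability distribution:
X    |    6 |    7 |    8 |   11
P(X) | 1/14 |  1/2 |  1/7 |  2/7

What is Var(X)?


E[X] = 115/14
E[X²] = 991/14
Var(X) = E[X²] - (E[X])² = 991/14 - 13225/196 = 649/196

Var(X) = 649/196 ≈ 3.3112


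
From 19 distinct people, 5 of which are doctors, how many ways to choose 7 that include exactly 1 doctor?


Choose 1 of the 5 doctors and 6 of the other 14 people:
C(5,1)×C(14,6) = 5×3003 = 15015

15015


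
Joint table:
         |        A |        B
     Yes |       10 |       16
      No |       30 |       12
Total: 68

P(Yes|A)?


P(Yes|A) = 10/(10+30) = 10/40 = 1/4

P = 1/4 ≈ 25.00%


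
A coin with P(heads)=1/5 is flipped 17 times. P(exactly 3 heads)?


Binomial: P(X=3) = C(17,3)×p^3×(1-p)^14
= 680 × 1/125 × 268435456/6103515625 = 36507222016/152587890625

P(X=3) = 36507222016/152587890625 ≈ 23.93%


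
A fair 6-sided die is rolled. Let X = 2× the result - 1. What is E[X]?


E[die] = (1+6)/2 = 7/2
E[X] = 2×7/2 - 1 = 6

E[X] = 6


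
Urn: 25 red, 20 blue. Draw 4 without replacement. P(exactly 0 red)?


Hypergeometric: C(25,0)×C(20,4)/C(45,4)
= 1×4845/148995 = 323/9933

P(X=0) = 323/9933 ≈ 3.25%


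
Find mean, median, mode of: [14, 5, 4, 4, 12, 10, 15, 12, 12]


Sorted: [4, 4, 5, 10, 12, 12, 12, 14, 15]
Mean = 88/9
Median = 12
Freq: {14: 1, 5: 1, 4: 2, 12: 3, 10: 1, 15: 1}
Mode: [12]

Mean=88/9, Median=12, Mode=12


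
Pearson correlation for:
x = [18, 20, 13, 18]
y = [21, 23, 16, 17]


n=4, Σx=69, Σy=77, Σxy=1352, Σx²=1217, Σy²=1515
r = (4×1352 - 69×77)/√((4×1217 - 69²)(4×1515 - 77²))
= 95/√(107×131) = 95/√14017 ≈ 95/118.3934 ≈ 0.8024

r ≈ 0.8024


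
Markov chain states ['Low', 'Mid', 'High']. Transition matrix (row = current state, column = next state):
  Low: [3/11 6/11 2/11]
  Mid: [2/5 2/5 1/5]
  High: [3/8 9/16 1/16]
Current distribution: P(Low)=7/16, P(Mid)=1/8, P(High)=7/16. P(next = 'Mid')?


P(next=Mid) = Σᵢ P(now=i)×P(i→Mid)
= 7/16×6/11 + 1/8×2/5 + 7/16×9/16
= 21/88 + 1/20 + 63/256 = 7529/14080

P = 7529/14080 ≈ 0.5347


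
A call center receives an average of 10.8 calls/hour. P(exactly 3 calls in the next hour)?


Poisson(λ=10.8): P(X=3) = e^(-λ)×λ^k/k!
= e^(-10.8) × 10.8^3 / 3!
≈ 2.039950341e-05 × 1259.712 / 6 ≈ 0.004283

P(X=3) ≈ 0.004283 ≈ 0.43%


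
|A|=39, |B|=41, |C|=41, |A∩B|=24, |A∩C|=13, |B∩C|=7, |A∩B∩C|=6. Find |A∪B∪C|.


|A∪B∪C| = 39+41+41-24-13-7+6 = 83

|A∪B∪C| = 83


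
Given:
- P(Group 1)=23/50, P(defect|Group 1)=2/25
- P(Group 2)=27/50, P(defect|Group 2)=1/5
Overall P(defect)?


P(B) = Σ P(B|Aᵢ)×P(Aᵢ)
  2/25×23/50 = 23/625
  1/5×27/50 = 27/250
Sum = 181/1250

P(defect) = 181/1250 ≈ 14.48%


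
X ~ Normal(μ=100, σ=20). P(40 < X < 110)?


z₁=(40-100)/20=-3.0, z₂=(110-100)/20=0.5
P = Φ(0.5) - Φ(-3.0) = 0.691462 - 0.001350 = 0.690112 ≈ 0.6901

P(40 < X < 110) ≈ 0.6901


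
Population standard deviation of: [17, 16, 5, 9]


Mean = 47/4
  (17-47/4)²=441/16
  (16-47/4)²=289/16
  (5-47/4)²=729/16
  (9-47/4)²=121/16
Σ(x-μ)² = 395/4
σ² = (395/4)/4 = 395/16

σ = √(395/16) ≈ 4.9687


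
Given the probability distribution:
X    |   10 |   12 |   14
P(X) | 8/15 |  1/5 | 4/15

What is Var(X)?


E[X] = 172/15
E[X²] = 672/5
Var(X) = E[X²] - (E[X])² = 672/5 - 29584/225 = 656/225

Var(X) = 656/225 ≈ 2.9156


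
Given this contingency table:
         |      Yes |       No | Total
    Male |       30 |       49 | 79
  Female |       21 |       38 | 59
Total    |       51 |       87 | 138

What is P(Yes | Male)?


P(Yes | Male) = 30/(30+49) = 30/79

P(Yes|Male) = 30/79 ≈ 37.97%


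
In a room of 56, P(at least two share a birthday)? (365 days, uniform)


P(all different) = Π(365-i)/365 for i=0..55
= 0.011668
P(match) = 1 - 0.011668 = 0.988332

P ≈ 0.9883 ≈ 98.83%


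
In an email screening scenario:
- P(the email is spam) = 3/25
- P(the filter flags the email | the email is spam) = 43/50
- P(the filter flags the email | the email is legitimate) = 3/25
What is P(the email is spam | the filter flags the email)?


Using Bayes' theorem:
P(A|B) = P(B|A)·P(A) / P(B)

P(the filter flags the email) = 43/50 × 3/25 + 3/25 × 22/25
= 129/1250 + 66/625 = 261/1250

P(the email is spam|the filter flags the email) = (129/1250) / (261/1250) = 43/87

P(the email is spam|the filter flags the email) = 43/87 ≈ 49.43%


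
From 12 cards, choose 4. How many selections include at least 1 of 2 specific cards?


Complement: C(12,4) - C(10,4) = 495 - 210 = 285

285


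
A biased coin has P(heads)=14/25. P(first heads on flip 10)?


Geometric: P(X=10) = (1-p)^(k-1)×p = (11/25)^9×14/25 = 33011267674/95367431640625

P(X=10) = 33011267674/95367431640625 ≈ 0.03%


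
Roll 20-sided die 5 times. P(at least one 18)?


P(no 18)^5 = (19/20)^5 = 2476099/3200000
P(≥1) = 1 - 2476099/3200000 = 723901/3200000

P = 723901/3200000 ≈ 22.62%


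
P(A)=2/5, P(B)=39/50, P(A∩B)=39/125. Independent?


P(A)×P(B) = 39/125
P(A∩B) = 39/125
Equal ✓ → Independent

Yes, independent


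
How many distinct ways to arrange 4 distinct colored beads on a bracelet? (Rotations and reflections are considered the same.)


Free circular arrangements: rotations and reflections both identified.
(n-1)!/2 = 3!/2 = 6/2 = 3

3


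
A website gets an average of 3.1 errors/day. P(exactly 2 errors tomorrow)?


Poisson(λ=3.1): P(X=2) = e^(-λ)×λ^k/k!
= e^(-3.1) × 3.1^2 / 2!
≈ 0.04504920239 × 9.61 / 2 ≈ 0.216461

P(X=2) ≈ 0.216461 ≈ 21.65%


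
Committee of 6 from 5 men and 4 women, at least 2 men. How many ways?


Count by #men:
  2M,4W: C(5,2)×C(4,4)=10
  3M,3W: C(5,3)×C(4,3)=40
  4M,2W: C(5,4)×C(4,2)=30
  5M,1W: C(5,5)×C(4,1)=4
Total = 84

84


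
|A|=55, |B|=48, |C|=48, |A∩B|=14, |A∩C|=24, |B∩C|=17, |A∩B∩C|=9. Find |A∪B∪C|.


|A∪B∪C| = 55+48+48-14-24-17+9 = 105

|A∪B∪C| = 105


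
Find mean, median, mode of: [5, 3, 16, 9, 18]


Sorted: [3, 5, 9, 16, 18]
Mean = 51/5
Median = 9
Freq: {5: 1, 3: 1, 16: 1, 9: 1, 18: 1}
Mode: No mode

Mean=51/5, Median=9, Mode=No mode


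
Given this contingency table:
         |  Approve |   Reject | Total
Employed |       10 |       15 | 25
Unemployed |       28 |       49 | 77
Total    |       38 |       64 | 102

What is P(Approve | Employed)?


P(Approve | Employed) = 10/(10+15) = 10/25 = 2/5

P(Approve|Employed) = 2/5 ≈ 40.00%


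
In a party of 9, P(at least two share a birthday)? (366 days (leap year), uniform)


P(all different) = Π(366-i)/366 for i=0..8
= 0.905624
P(match) = 1 - 0.905624 = 0.094376

P ≈ 0.0944 ≈ 9.44%


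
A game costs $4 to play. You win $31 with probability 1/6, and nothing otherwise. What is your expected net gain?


E[gain] = (31-4)×1/6 + (-4)×5/6
= 9/2 - 10/3 = 7/6

Expected net gain = $7/6 ≈ $1.17


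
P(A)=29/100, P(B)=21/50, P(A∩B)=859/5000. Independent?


P(A)×P(B) = 609/5000
P(A∩B) = 859/5000
Not equal → NOT independent

No, not independent


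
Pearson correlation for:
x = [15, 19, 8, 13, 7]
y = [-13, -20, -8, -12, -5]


n=5, Σx=62, Σy=-58, Σxy=-830, Σx²=868, Σy²=802
r = (5×(-830) - 62×(-58))/√((5×868 - 62²)(5×802 - (-58)²))
= -554/√(496×646) = -554/√320416 ≈ -554/566.0530 ≈ -0.9787

r ≈ -0.9787


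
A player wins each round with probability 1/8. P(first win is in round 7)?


Geometric: P(X=7) = (1-p)^(k-1)×p = (7/8)^6×1/8 = 117649/2097152

P(X=7) = 117649/2097152 ≈ 5.61%


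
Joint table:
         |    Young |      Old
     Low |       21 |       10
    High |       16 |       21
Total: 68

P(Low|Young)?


P(Low|Young) = 21/(21+16) = 21/37

P = 21/37 ≈ 56.76%


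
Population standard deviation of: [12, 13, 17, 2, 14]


Mean = 58/5
  (12-58/5)²=4/25
  (13-58/5)²=49/25
  (17-58/5)²=729/25
  (2-58/5)²=2304/25
  (14-58/5)²=144/25
Σ(x-μ)² = 646/5
σ² = (646/5)/5 = 646/25

σ = √(646/25) ≈ 5.0833


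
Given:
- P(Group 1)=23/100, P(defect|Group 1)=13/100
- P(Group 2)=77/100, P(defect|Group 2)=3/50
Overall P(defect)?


P(B) = Σ P(B|Aᵢ)×P(Aᵢ)
  13/100×23/100 = 299/10000
  3/50×77/100 = 231/5000
Sum = 761/10000

P(defect) = 761/10000 ≈ 7.61%


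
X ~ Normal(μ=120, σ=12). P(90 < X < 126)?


z₁=(90-120)/12=-2.5, z₂=(126-120)/12=0.5
P = Φ(0.5) - Φ(-2.5) = 0.691462 - 0.006210 = 0.685252 ≈ 0.6853

P(90 < X < 126) ≈ 0.6853


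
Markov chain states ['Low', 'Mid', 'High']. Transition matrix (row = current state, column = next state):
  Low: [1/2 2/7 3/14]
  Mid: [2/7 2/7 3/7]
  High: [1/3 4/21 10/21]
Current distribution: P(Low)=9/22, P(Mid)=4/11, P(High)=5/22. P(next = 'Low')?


P(next=Low) = Σᵢ P(now=i)×P(i→Low)
= 9/22×1/2 + 4/11×2/7 + 5/22×1/3
= 9/44 + 8/77 + 5/66 = 355/924

P = 355/924 ≈ 0.3842


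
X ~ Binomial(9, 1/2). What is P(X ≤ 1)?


P(X ≤ 1) = Σ P(X=i) for i=0..1
P(X=0) = 1/512
P(X=1) = 9/512
Sum = 5/256

P(X ≤ 1) = 5/256 ≈ 1.95%


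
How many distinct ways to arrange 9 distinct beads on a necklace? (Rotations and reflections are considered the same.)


Free circular arrangements: rotations and reflections both identified.
(n-1)!/2 = 8!/2 = 40320/2 = 20160

20160


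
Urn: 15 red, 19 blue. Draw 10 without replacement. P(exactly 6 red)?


Hypergeometric: C(15,6)×C(19,4)/C(34,10)
= 5005×3876/131128140 = 133/899

P(X=6) = 133/899 ≈ 14.79%


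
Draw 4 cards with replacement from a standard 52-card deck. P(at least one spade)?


P(not a spade) = 39/52 = 3/4
P(none in 4 draws) = (3/4)^4 = 81/256
P(≥1 spade) = 1 - 81/256 = 175/256

P = 175/256 ≈ 68.36%


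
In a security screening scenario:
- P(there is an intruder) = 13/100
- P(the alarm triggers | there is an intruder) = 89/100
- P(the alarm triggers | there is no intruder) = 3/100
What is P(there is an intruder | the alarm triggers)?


Using Bayes' theorem:
P(A|B) = P(B|A)·P(A) / P(B)

P(the alarm triggers) = 89/100 × 13/100 + 3/100 × 87/100
= 1157/10000 + 261/10000 = 709/5000

P(there is an intruder|the alarm triggers) = (1157/10000) / (709/5000) = 1157/1418

P(there is an intruder|the alarm triggers) = 1157/1418 ≈ 81.59%


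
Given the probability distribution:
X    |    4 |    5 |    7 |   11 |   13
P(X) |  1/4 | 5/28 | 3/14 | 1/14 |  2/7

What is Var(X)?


E[X] = 221/28
E[X²] = 2125/28
Var(X) = E[X²] - (E[X])² = 2125/28 - 48841/784 = 10659/784

Var(X) = 10659/784 ≈ 13.5957


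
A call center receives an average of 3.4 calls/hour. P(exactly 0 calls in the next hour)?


Poisson(λ=3.4): P(X=0) = e^(-λ)×λ^k/k!
= e^(-3.4) × 3.4^0 / 0!
≈ 0.03337326996 × 1 / 1 ≈ 0.033373

P(X=0) ≈ 0.033373 ≈ 3.34%


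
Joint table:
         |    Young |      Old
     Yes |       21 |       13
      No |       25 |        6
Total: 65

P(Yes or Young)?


P(Yes∨Young) = P(Yes) + P(Young) - P(Yes∧Young)
= (34 + 46 - 21)/65 = 59/65

P = 59/65 ≈ 90.77%


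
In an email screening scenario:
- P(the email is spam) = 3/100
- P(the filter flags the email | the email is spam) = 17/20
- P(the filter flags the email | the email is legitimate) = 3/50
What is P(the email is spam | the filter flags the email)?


Using Bayes' theorem:
P(A|B) = P(B|A)·P(A) / P(B)

P(the filter flags the email) = 17/20 × 3/100 + 3/50 × 97/100
= 51/2000 + 291/5000 = 837/10000

P(the email is spam|the filter flags the email) = (51/2000) / (837/10000) = 85/279

P(the email is spam|the filter flags the email) = 85/279 ≈ 30.47%


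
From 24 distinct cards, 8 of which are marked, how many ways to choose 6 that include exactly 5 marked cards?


Choose 5 of the 8 marked cards and 1 of the other 16 cards:
C(8,5)×C(16,1) = 56×16 = 896

896


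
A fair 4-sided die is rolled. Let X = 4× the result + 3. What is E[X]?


E[die] = (1+4)/2 = 5/2
E[X] = 4×5/2 + 3 = 13

E[X] = 13


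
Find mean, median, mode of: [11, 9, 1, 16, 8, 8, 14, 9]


Sorted: [1, 8, 8, 9, 9, 11, 14, 16]
Mean = 76/8 = 19/2
Median = 9
Freq: {11: 1, 9: 2, 1: 1, 16: 1, 8: 2, 14: 1}
Mode: [8, 9]

Mean=19/2, Median=9, Mode=[8, 9]


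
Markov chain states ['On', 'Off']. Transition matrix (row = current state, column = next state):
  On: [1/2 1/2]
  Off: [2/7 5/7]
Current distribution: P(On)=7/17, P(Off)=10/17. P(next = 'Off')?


P(next=Off) = Σᵢ P(now=i)×P(i→Off)
= 7/17×1/2 + 10/17×5/7
= 7/34 + 50/119 = 149/238

P = 149/238 ≈ 0.6261


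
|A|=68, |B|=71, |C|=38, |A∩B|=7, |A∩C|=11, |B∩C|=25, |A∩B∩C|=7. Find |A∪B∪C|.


|A∪B∪C| = 68+71+38-7-11-25+7 = 141

|A∪B∪C| = 141


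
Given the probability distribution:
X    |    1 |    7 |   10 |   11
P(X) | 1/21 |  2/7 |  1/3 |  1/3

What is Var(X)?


E[X] = 190/21
E[X²] = 614/7
Var(X) = E[X²] - (E[X])² = 614/7 - 36100/441 = 2582/441

Var(X) = 2582/441 ≈ 5.8549


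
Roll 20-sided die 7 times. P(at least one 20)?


P(no 20)^7 = (19/20)^7 = 893871739/1280000000
P(≥1) = 1 - 893871739/1280000000 = 386128261/1280000000

P = 386128261/1280000000 ≈ 30.17%


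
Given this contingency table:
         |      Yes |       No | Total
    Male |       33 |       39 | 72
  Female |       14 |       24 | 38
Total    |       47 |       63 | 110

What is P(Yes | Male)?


P(Yes | Male) = 33/(33+39) = 33/72 = 11/24

P(Yes|Male) = 11/24 ≈ 45.83%


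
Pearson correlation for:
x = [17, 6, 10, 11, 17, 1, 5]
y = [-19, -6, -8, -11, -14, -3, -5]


n=7, Σx=67, Σy=-66, Σxy=-826, Σx²=861, Σy²=812
r = (7×(-826) - 67×(-66))/√((7×861 - 67²)(7×812 - (-66)²))
= -1360/√(1538×1328) = -1360/√2042464 ≈ -1360/1429.1480 ≈ -0.9516

r ≈ -0.9516


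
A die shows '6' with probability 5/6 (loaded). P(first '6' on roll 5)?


Geometric: P(X=5) = (1-p)^(k-1)×p = (1/6)^4×5/6 = 5/7776

P(X=5) = 5/7776 ≈ 0.06%


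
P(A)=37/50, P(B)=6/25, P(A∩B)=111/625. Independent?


P(A)×P(B) = 111/625
P(A∩B) = 111/625
Equal ✓ → Independent

Yes, independent


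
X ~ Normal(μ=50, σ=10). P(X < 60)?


z = (60-50)/10 = 1.0
P(Z < 1.0) = 0.8413

P(X < 60) ≈ 0.8413


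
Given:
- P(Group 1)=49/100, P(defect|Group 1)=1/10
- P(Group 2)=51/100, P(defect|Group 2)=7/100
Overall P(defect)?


P(B) = Σ P(B|Aᵢ)×P(Aᵢ)
  1/10×49/100 = 49/1000
  7/100×51/100 = 357/10000
Sum = 847/10000

P(defect) = 847/10000 ≈ 8.47%


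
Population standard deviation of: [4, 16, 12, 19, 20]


Mean = 71/5
  (4-71/5)²=2601/25
  (16-71/5)²=81/25
  (12-71/5)²=121/25
  (19-71/5)²=576/25
  (20-71/5)²=841/25
Σ(x-μ)² = 844/5
σ² = (844/5)/5 = 844/25

σ = √(844/25) ≈ 5.8103


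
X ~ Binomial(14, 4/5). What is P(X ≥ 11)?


P(X ≥ 11) = Σ P(X=i) for i=11..14
P(X=11) = 1526726656/6103515625
P(X=12) = 1526726656/6103515625
P(X=13) = 939524096/6103515625
P(X=14) = 268435456/6103515625
Sum = 4261412864/6103515625

P(X ≥ 11) = 4261412864/6103515625 ≈ 69.82%


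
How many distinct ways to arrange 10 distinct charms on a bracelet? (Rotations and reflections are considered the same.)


Free circular arrangements: rotations and reflections both identified.
(n-1)!/2 = 9!/2 = 362880/2 = 181440

181440


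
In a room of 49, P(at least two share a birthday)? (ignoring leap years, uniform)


P(all different) = Π(365-i)/365 for i=0..48
= 0.034220
P(match) = 1 - 0.034220 = 0.965780

P ≈ 0.9658 ≈ 96.58%


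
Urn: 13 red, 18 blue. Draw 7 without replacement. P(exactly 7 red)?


Hypergeometric: C(13,7)×C(18,0)/C(31,7)
= 1716×1/2629575 = 44/67425

P(X=7) = 44/67425 ≈ 0.07%


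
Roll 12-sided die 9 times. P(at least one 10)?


P(no 10)^9 = (11/12)^9 = 2357947691/5159780352
P(≥1) = 1 - 2357947691/5159780352 = 2801832661/5159780352

P = 2801832661/5159780352 ≈ 54.30%


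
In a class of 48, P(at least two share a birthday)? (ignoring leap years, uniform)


P(all different) = Π(365-i)/365 for i=0..47
= 0.039402
P(match) = 1 - 0.039402 = 0.960598

P ≈ 0.9606 ≈ 96.06%


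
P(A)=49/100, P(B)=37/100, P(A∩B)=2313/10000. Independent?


P(A)×P(B) = 1813/10000
P(A∩B) = 2313/10000
Not equal → NOT independent

No, not independent


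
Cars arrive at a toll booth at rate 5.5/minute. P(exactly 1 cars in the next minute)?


Poisson(λ=5.5): P(X=1) = e^(-λ)×λ^k/k!
= e^(-5.5) × 5.5^1 / 1!
≈ 0.004086771438 × 5.5 / 1 ≈ 0.022477

P(X=1) ≈ 0.022477 ≈ 2.25%


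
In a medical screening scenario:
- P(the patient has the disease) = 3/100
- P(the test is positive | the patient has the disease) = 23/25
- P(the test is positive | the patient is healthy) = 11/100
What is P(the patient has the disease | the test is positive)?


Using Bayes' theorem:
P(A|B) = P(B|A)·P(A) / P(B)

P(the test is positive) = 23/25 × 3/100 + 11/100 × 97/100
= 69/2500 + 1067/10000 = 1343/10000

P(the patient has the disease|the test is positive) = (69/2500) / (1343/10000) = 276/1343

P(the patient has the disease|the test is positive) = 276/1343 ≈ 20.55%


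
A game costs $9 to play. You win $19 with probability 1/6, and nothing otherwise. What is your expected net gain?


E[gain] = (19-9)×1/6 + (-9)×5/6
= 5/3 - 15/2 = -35/6

Expected net gain = $-35/6 ≈ $-5.83


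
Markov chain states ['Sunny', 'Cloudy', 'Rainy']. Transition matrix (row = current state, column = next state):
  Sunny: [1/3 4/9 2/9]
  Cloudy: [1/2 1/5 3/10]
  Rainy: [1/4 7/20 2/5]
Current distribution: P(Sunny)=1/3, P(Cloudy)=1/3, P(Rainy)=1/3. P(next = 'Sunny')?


P(next=Sunny) = Σᵢ P(now=i)×P(i→Sunny)
= 1/3×1/3 + 1/3×1/2 + 1/3×1/4
= 1/9 + 1/6 + 1/12 = 13/36

P = 13/36 ≈ 0.3611


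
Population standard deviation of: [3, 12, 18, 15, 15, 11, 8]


Mean = 82/7
  (3-82/7)²=3721/49
  (12-82/7)²=4/49
  (18-82/7)²=1936/49
  (15-82/7)²=529/49
  (15-82/7)²=529/49
  (11-82/7)²=25/49
  (8-82/7)²=676/49
Σ(x-μ)² = 1060/7
σ² = (1060/7)/7 = 1060/49

σ = √(1060/49) ≈ 4.6511


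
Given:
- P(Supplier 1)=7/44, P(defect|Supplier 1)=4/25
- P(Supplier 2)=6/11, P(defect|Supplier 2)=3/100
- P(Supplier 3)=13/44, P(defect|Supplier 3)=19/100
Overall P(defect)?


P(B) = Σ P(B|Aᵢ)×P(Aᵢ)
  4/25×7/44 = 7/275
  3/100×6/11 = 9/550
  19/100×13/44 = 247/4400
Sum = 431/4400

P(defect) = 431/4400 ≈ 9.80%


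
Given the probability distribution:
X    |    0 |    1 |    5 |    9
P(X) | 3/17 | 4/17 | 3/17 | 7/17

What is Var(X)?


E[X] = 82/17
E[X²] = 38
Var(X) = E[X²] - (E[X])² = 38 - 6724/289 = 4258/289

Var(X) = 4258/289 ≈ 14.7336


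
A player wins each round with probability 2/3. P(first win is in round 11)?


Geometric: P(X=11) = (1-p)^(k-1)×p = (1/3)^10×2/3 = 2/177147

P(X=11) = 2/177147 ≈ 0.00%


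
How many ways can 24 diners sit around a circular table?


Circular arrangements of 24 distinct objects: fix one position to break rotational symmetry.
(n-1)! = 23! = 25852016738884976640000

25852016738884976640000


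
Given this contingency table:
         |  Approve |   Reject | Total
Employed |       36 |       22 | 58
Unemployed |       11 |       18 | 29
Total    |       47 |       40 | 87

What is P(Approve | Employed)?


P(Approve | Employed) = 36/(36+22) = 36/58 = 18/29

P(Approve|Employed) = 18/29 ≈ 62.07%


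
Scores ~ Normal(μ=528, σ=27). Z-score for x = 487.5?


z = (x - μ)/σ = (487.5 - 528)/27 = -1.5

z = -1.5


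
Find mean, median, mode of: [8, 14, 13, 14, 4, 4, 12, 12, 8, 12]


Sorted: [4, 4, 8, 8, 12, 12, 12, 13, 14, 14]
Mean = 101/10
Median = 12
Freq: {8: 2, 14: 2, 13: 1, 4: 2, 12: 3}
Mode: [12]

Mean=101/10, Median=12, Mode=12


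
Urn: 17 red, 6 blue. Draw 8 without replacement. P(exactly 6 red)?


Hypergeometric: C(17,6)×C(6,2)/C(23,8)
= 12376×15/490314 = 1820/4807

P(X=6) = 1820/4807 ≈ 37.86%


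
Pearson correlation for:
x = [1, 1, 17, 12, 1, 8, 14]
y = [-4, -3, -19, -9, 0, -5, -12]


n=7, Σx=54, Σy=-52, Σxy=-646, Σx²=696, Σy²=636
r = (7×(-646) - 54×(-52))/√((7×696 - 54²)(7×636 - (-52)²))
= -1714/√(1956×1748) = -1714/√3419088 ≈ -1714/1849.0776 ≈ -0.9269

r ≈ -0.9269


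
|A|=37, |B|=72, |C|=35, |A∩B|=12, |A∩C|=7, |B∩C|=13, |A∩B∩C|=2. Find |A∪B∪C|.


|A∪B∪C| = 37+72+35-12-7-13+2 = 114

|A∪B∪C| = 114


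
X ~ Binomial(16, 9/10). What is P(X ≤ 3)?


P(X ≤ 3) = Σ P(X=i) for i=0..3
P(X=0) = 1/10000000000000000
P(X=1) = 9/625000000000000
P(X=2) = 243/250000000000000
P(X=3) = 5103/125000000000000
Sum = 83621/2000000000000000

P(X ≤ 3) = 83621/2000000000000000 ≈ 0.00%


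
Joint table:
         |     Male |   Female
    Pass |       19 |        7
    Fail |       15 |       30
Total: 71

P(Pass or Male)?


P(Pass∨Male) = P(Pass) + P(Male) - P(Pass∧Male)
= (26 + 34 - 19)/71 = 41/71

P = 41/71 ≈ 57.75%


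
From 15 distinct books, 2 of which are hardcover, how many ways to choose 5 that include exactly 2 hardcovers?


Choose 2 of the 2 hardcovers and 3 of the other 13 books:
C(2,2)×C(13,3) = 1×286 = 286

286


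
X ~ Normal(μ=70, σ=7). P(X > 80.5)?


z = (80.5-70)/7 = 1.5
P(X > 80.5) = 1 - P(Z ≤ 1.5) = 1 - 0.9332 = 0.0668

P(X > 80.5) ≈ 0.0668


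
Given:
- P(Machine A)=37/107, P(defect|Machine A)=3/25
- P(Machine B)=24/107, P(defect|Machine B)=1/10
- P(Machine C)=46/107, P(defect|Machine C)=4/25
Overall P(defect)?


P(B) = Σ P(B|Aᵢ)×P(Aᵢ)
  3/25×37/107 = 111/2675
  1/10×24/107 = 12/535
  4/25×46/107 = 184/2675
Sum = 71/535

P(defect) = 71/535 ≈ 13.27%


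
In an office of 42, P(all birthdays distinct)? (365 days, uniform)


P(all different) = Π(365-i)/365 for i=0..41
= (365/365)×(364/365)×...×(324/365)
= 0.085970

P ≈ 0.0860 ≈ 8.60%


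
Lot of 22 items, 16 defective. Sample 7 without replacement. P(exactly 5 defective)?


Hypergeometric: C(16,5)×C(6,2)/C(22,7)
= 4368×15/170544 = 1365/3553

P(X=5) = 1365/3553 ≈ 38.42%


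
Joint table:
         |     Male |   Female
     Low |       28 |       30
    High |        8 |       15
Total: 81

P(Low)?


P(Low) = (28+30)/81 = 58/81

P(Low) = 58/81 ≈ 71.60%


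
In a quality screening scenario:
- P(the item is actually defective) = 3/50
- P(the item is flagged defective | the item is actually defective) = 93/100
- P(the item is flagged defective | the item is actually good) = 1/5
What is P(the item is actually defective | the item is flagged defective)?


Using Bayes' theorem:
P(A|B) = P(B|A)·P(A) / P(B)

P(the item is flagged defective) = 93/100 × 3/50 + 1/5 × 47/50
= 279/5000 + 47/250 = 1219/5000

P(the item is actually defective|the item is flagged defective) = (279/5000) / (1219/5000) = 279/1219

P(the item is actually defective|the item is flagged defective) = 279/1219 ≈ 22.89%


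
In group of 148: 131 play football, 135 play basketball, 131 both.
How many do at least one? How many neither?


|A∪B| = 131+135-131 = 135
Neither = 148-135 = 13

At least one: 135; Neither: 13


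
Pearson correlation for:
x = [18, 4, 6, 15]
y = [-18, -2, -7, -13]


n=4, Σx=43, Σy=-40, Σxy=-569, Σx²=601, Σy²=546
r = (4×(-569) - 43×(-40))/√((4×601 - 43²)(4×546 - (-40)²))
= -556/√(555×584) = -556/√324120 ≈ -556/569.3154 ≈ -0.9766

r ≈ -0.9766


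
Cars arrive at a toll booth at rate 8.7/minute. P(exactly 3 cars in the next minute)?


Poisson(λ=8.7): P(X=3) = e^(-λ)×λ^k/k!
= e^(-8.7) × 8.7^3 / 3!
≈ 0.000166585811 × 658.503 / 6 ≈ 0.018283

P(X=3) ≈ 0.018283 ≈ 1.83%


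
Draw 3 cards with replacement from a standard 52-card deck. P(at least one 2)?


P(not a 2) = 48/52 = 12/13
P(none in 3 draws) = (12/13)^3 = 1728/2197
P(≥1 2) = 1 - 1728/2197 = 469/2197

P = 469/2197 ≈ 21.35%


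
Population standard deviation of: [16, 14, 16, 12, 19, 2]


Mean = 79/6
  (16-79/6)²=289/36
  (14-79/6)²=25/36
  (16-79/6)²=289/36
  (12-79/6)²=49/36
  (19-79/6)²=1225/36
  (2-79/6)²=4489/36
Σ(x-μ)² = 1061/6
σ² = (1061/6)/6 = 1061/36

σ = √(1061/36) ≈ 5.4288


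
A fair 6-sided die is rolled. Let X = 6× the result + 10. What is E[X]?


E[die] = (1+6)/2 = 7/2
E[X] = 6×7/2 + 10 = 31

E[X] = 31


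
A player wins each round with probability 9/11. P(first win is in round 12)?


Geometric: P(X=12) = (1-p)^(k-1)×p = (2/11)^11×9/11 = 18432/3138428376721

P(X=12) = 18432/3138428376721 ≈ 0.00%


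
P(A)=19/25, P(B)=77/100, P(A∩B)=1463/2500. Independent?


P(A)×P(B) = 1463/2500
P(A∩B) = 1463/2500
Equal ✓ → Independent

Yes, independent


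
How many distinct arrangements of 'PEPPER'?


Letters: 6, freq: {'P': 3, 'E': 2, 'R': 1}
6!/(3!×2!×1!) = 720/12 = 60

60


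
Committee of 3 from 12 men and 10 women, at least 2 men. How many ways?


Count by #men:
  2M,1W: C(12,2)×C(10,1)=660
  3M,0W: C(12,3)×C(10,0)=220
Total = 880

880


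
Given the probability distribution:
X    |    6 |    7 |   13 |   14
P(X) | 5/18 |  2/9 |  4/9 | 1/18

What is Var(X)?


E[X] = 88/9
E[X²] = 962/9
Var(X) = E[X²] - (E[X])² = 962/9 - 7744/81 = 914/81

Var(X) = 914/81 ≈ 11.2840


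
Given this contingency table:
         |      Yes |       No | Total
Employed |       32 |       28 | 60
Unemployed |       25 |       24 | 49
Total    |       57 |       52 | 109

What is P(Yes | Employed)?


P(Yes | Employed) = 32/(32+28) = 32/60 = 8/15

P(Yes|Employed) = 8/15 ≈ 53.33%


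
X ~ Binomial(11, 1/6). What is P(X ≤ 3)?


P(X ≤ 3) = Σ P(X=i) for i=0..3
P(X=0) = 48828125/362797056
P(X=1) = 107421875/362797056
P(X=2) = 107421875/362797056
P(X=3) = 21484375/120932352
Sum = 13671875/15116544

P(X ≤ 3) = 13671875/15116544 ≈ 90.44%


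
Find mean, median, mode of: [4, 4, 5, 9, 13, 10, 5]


Sorted: [4, 4, 5, 5, 9, 10, 13]
Mean = 50/7
Median = 5
Freq: {4: 2, 5: 2, 9: 1, 13: 1, 10: 1}
Mode: [4, 5]

Mean=50/7, Median=5, Mode=[4, 5]


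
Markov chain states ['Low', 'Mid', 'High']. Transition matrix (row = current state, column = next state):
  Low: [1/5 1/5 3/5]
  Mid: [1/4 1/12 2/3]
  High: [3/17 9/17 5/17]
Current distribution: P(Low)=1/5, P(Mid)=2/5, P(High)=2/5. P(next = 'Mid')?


P(next=Mid) = Σᵢ P(now=i)×P(i→Mid)
= 1/5×1/5 + 2/5×1/12 + 2/5×9/17
= 1/25 + 1/30 + 18/85 = 727/2550

P = 727/2550 ≈ 0.2851


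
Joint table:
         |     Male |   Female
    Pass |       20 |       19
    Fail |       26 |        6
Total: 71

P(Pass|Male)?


P(Pass|Male) = 20/(20+26) = 20/46 = 10/23

P = 10/23 ≈ 43.48%


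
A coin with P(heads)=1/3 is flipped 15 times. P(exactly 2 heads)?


Binomial: P(X=2) = C(15,2)×p^2×(1-p)^13
= 105 × 1/9 × 8192/1594323 = 286720/4782969

P(X=2) = 286720/4782969 ≈ 5.99%


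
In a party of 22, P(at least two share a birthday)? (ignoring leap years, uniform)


P(all different) = Π(365-i)/365 for i=0..21
= 0.524305
P(match) = 1 - 0.524305 = 0.475695

P ≈ 0.4757 ≈ 47.57%


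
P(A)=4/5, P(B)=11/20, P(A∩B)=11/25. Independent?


P(A)×P(B) = 11/25
P(A∩B) = 11/25
Equal ✓ → Independent

Yes, independent


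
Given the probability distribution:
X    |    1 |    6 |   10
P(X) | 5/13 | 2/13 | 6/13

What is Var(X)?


E[X] = 77/13
E[X²] = 677/13
Var(X) = E[X²] - (E[X])² = 677/13 - 5929/169 = 2872/169

Var(X) = 2872/169 ≈ 16.9941


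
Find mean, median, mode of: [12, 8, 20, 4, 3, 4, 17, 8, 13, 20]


Sorted: [3, 4, 4, 8, 8, 12, 13, 17, 20, 20]
Mean = 109/10
Median = 10
Freq: {12: 1, 8: 2, 20: 2, 4: 2, 3: 1, 17: 1, 13: 1}
Mode: [4, 8, 20]

Mean=109/10, Median=10, Mode=[4, 8, 20]


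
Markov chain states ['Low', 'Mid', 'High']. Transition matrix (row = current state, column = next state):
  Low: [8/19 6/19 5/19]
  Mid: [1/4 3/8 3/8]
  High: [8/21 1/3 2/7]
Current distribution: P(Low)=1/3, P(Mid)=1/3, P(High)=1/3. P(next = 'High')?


P(next=High) = Σᵢ P(now=i)×P(i→High)
= 1/3×5/19 + 1/3×3/8 + 1/3×2/7
= 5/57 + 1/8 + 2/21 = 983/3192

P = 983/3192 ≈ 0.3080


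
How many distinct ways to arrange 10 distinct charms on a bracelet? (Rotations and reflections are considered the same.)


Free circular arrangements: rotations and reflections both identified.
(n-1)!/2 = 9!/2 = 362880/2 = 181440

181440


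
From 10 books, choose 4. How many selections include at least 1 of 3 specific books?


Complement: C(10,4) - C(7,4) = 210 - 35 = 175

175


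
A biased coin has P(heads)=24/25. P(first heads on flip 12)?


Geometric: P(X=12) = (1-p)^(k-1)×p = (1/25)^11×24/25 = 24/59604644775390625

P(X=12) = 24/59604644775390625 ≈ 0.00%


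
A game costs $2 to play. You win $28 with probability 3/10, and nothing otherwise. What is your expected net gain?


E[gain] = (28-2)×3/10 + (-2)×7/10
= 39/5 - 7/5 = 32/5

Expected net gain = $32/5 ≈ $6.40


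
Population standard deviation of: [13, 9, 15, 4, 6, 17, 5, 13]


Mean = 82/8 = 41/4
  (13-41/4)²=121/16
  (9-41/4)²=25/16
  (15-41/4)²=361/16
  (4-41/4)²=625/16
  (6-41/4)²=289/16
  (17-41/4)²=729/16
  (5-41/4)²=441/16
  (13-41/4)²=121/16
Σ(x-μ)² = 339/2
σ² = (339/2)/8 = 339/16

σ = √(339/16) ≈ 4.6030


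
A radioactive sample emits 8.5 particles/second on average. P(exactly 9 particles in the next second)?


Poisson(λ=8.5): P(X=9) = e^(-λ)×λ^k/k!
= e^(-8.5) × 8.5^9 / 9!
≈ 0.000203468369 × 231616946.283 / 362880 ≈ 0.129869

P(X=9) ≈ 0.129869 ≈ 12.99%


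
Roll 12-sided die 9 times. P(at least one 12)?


P(no 12)^9 = (11/12)^9 = 2357947691/5159780352
P(≥1) = 1 - 2357947691/5159780352 = 2801832661/5159780352

P = 2801832661/5159780352 ≈ 54.30%


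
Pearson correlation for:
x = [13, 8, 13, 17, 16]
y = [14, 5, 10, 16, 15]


n=5, Σx=67, Σy=60, Σxy=864, Σx²=947, Σy²=802
r = (5×864 - 67×60)/√((5×947 - 67²)(5×802 - 60²))
= 300/√(246×410) = 300/√100860 ≈ 300/317.5846 ≈ 0.9446

r ≈ 0.9446


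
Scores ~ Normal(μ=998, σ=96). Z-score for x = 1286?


z = (x - μ)/σ = (1286 - 998)/96 = 3.0

z = 3.0


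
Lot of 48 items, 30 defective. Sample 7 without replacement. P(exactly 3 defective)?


Hypergeometric: C(30,3)×C(18,4)/C(48,7)
= 4060×3060/73629072 = 86275/511313

P(X=3) = 86275/511313 ≈ 16.87%


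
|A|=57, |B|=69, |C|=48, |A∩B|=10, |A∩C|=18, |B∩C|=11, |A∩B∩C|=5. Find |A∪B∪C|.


|A∪B∪C| = 57+69+48-10-18-11+5 = 140

|A∪B∪C| = 140


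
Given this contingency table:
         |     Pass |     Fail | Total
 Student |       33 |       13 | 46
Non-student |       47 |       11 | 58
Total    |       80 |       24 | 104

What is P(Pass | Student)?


P(Pass | Student) = 33/(33+13) = 33/46

P(Pass|Student) = 33/46 ≈ 71.74%


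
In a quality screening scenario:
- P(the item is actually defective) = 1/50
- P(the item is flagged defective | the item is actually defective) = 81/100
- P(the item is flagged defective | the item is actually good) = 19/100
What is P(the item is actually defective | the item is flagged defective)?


Using Bayes' theorem:
P(A|B) = P(B|A)·P(A) / P(B)

P(the item is flagged defective) = 81/100 × 1/50 + 19/100 × 49/50
= 81/5000 + 931/5000 = 253/1250

P(the item is actually defective|the item is flagged defective) = (81/5000) / (253/1250) = 81/1012

P(the item is actually defective|the item is flagged defective) = 81/1012 ≈ 8.00%


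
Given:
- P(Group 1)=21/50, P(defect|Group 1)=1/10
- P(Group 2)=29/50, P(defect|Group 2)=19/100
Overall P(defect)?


P(B) = Σ P(B|Aᵢ)×P(Aᵢ)
  1/10×21/50 = 21/500
  19/100×29/50 = 551/5000
Sum = 761/5000

P(defect) = 761/5000 ≈ 15.22%


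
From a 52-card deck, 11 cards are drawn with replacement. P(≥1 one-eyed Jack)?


P(not a one-eyed Jack) = 50/52 = 25/26
P(none in 11 draws) = (25/26)^11 = 2384185791015625/3670344486987776
P(≥1 one-eyed Jack) = 1 - 2384185791015625/3670344486987776 = 1286158695972151/3670344486987776

P = 1286158695972151/3670344486987776 ≈ 35.04%


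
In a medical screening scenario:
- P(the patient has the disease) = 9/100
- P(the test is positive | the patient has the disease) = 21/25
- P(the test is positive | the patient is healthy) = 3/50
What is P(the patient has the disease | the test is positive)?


Using Bayes' theorem:
P(A|B) = P(B|A)·P(A) / P(B)

P(the test is positive) = 21/25 × 9/100 + 3/50 × 91/100
= 189/2500 + 273/5000 = 651/5000

P(the patient has the disease|the test is positive) = (189/2500) / (651/5000) = 18/31

P(the patient has the disease|the test is positive) = 18/31 ≈ 58.06%


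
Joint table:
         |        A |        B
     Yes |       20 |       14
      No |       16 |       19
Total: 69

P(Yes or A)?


P(Yes∨A) = P(Yes) + P(A) - P(Yes∧A)
= (34 + 36 - 20)/69 = 50/69

P = 50/69 ≈ 72.46%
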